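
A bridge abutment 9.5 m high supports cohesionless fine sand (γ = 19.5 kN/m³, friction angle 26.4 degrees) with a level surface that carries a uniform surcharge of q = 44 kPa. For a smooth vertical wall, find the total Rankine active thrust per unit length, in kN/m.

499 kN/m

K_a = tan²(45° − φ/2) = 0.3844.
Soil triangle: ½ K_a γ H² = 0.5×0.3844×19.5×9.5² = 338.3 kN/m.
Surcharge rectangle: K_a q H = 0.3844×44×9.5 = 160.7 kN/m.
Total = 338.3 + 160.7 = 499.0 kN/m.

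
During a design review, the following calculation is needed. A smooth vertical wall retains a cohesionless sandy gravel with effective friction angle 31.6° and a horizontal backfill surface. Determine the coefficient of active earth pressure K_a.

0.312

K_a = tan²(45° − φ/2) = tan²(29.20°) = 0.3123.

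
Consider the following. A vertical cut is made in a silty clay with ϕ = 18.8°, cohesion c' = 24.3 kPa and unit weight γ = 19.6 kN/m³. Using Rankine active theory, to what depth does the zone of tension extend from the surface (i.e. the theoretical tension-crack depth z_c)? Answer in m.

K_a = tan²(45° − 18.8°/2) = 0.5126; √K_a = 0.7159.
The active pressure is zero where K_a γ z = 2c√K_a, so z_c = 2c/(γ√K_a) = 2×24.3/(19.6×0.7159) = 3.463 m.

3.46 m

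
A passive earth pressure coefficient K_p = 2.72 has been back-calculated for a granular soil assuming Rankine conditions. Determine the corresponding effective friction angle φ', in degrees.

K_p = (1+sin φ)/(1−sin φ) ⇒ sin φ = (K_p − 1)/(K_p + 1) = 0.4624.
φ = arcsin(0.4624) = 27.54°.

27.5°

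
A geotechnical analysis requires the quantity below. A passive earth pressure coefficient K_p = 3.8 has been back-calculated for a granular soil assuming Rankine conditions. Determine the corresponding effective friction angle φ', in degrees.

K_p = (1+sin φ)/(1−sin φ) ⇒ sin φ = (K_p − 1)/(K_p + 1) = 0.5833.
φ = arcsin(0.5833) = 35.69°.

35.7°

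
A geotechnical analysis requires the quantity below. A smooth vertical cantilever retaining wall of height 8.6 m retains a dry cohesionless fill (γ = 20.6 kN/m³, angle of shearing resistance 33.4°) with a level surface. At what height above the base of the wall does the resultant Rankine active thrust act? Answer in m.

K_a = 0.2899.
The pressure distribution is triangular, so the resultant acts at H/3 above the base = 8.6/3 = 2.867 m.

2.87 m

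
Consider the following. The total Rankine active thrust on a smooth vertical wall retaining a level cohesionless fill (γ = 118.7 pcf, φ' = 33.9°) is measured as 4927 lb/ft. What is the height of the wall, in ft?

K_a = 0.2839. P_a = ½ K_a γ H² ⇒ H = √(2P_a/(K_a γ)).
H = √(2×4927/(0.2839×118.7)) = 17.10 ft.

17.1 ft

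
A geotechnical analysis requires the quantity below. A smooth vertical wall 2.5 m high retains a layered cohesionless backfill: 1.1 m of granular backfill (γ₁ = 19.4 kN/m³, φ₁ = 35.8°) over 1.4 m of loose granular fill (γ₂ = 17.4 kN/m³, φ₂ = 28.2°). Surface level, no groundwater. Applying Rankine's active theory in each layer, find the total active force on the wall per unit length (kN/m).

19.9 kN/m

K_a1 = tan²(45°−35.8°/2) = 0.2619; K_a2 = tan²(45°−28.2°/2) = 0.3582.
Layer 1: σ at base = K_a1 γ₁ h₁ = 5.588 kPa; P₁ = ½×5.588×1.1 = 3.073.
Layer 2: σ_v at top = γ₁h₁ = 21.34; σ_h top = K_a2×21.34 = 7.644; σ_h base = K_a2×(21.34+17.4×1.4) = 16.37.
P₂ = ½(7.644+16.37)×1.4 = 16.81. Total P_a = 3.073+16.81 = 19.88 kN/m.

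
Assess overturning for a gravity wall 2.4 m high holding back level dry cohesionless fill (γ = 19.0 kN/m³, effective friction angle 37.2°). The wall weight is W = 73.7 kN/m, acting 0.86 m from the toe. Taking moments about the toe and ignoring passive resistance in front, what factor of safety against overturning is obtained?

5.88

K_a = tan²(45° − 37.2°/2) = 0.2464.
P_a = ½K_aγH² = 0.5×0.2464×19.0×2.4² = 13.48 kN/m, acting at H/3 = 0.8000 m above the base.
Overturning moment M_o = P_a × H/3 = 13.48 × 0.8000 = 10.79.
Resisting moment M_r = W × 0.86 = 73.7 × 0.86 = 63.38.
FS_overturning = M_r/M_o = 63.38/10.79 = 5.876.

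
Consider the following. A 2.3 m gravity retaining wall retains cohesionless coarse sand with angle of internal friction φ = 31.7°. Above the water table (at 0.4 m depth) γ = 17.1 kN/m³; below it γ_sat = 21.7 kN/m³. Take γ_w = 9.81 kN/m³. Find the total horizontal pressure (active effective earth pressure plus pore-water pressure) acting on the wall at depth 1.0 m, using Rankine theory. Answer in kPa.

10.2 kPa

K_a = (1 − sin φ)/(1 + sin φ) = 0.3111.
γ' = 21.7 − 9.81 = 11.89 kN/m³.
Effective vertical stress at 1.0 m: σ'_v = 17.1×0.4 + 11.89×0.600 = 13.97 kPa.
σ'_h = K_a σ'_v = 0.3111 × 13.97 = 4.347 kPa; u = γ_w × 0.600 = 5.886 kPa.
Total σ_h = 4.347 + 5.886 = 10.23 kPa.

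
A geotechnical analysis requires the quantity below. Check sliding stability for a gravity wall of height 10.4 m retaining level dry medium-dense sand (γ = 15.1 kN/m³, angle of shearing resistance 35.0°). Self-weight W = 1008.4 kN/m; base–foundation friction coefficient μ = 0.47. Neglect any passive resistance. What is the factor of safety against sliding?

K_a = tan²(45° − 35.0°/2) = 0.2710.
P_a = ½K_aγH² = 0.5×0.2710×15.1×10.4² = 221.3 kN/m, acting at H/3 = 3.467 m above the base.
FS_sliding = μW / P_a = 0.47×1008.4 / 221.3 = 2.142.

2.14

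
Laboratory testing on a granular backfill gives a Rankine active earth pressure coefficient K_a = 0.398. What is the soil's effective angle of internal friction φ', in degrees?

K_a = tan²(45° − φ/2) ⇒ 45° − φ/2 = arctan(√0.398) = 32.25°.
φ = 2(45° − 32.25°) = 25.51°.

25.5°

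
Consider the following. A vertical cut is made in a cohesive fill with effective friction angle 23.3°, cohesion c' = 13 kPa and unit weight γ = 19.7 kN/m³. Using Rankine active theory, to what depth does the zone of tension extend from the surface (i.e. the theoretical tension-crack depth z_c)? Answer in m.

2.01 m

K_a = tan²(45° − 23.3°/2) = 0.4331; √K_a = 0.6581.
The active pressure is zero where K_a γ z = 2c√K_a, so z_c = 2c/(γ√K_a) = 2×13/(19.7×0.6581) = 2.005 m.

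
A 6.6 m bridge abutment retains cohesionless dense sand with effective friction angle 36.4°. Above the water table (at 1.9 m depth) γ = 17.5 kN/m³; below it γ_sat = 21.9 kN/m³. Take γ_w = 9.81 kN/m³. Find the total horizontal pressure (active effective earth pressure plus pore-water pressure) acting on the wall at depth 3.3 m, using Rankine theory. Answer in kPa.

26.5 kPa

K_a = (1 − sin φ)/(1 + sin φ) = 0.2552.
γ' = 21.9 − 9.81 = 12.09 kN/m³.
Effective vertical stress at 3.3 m: σ'_v = 17.5×1.9 + 12.09×1.40 = 50.18 kPa.
σ'_h = K_a σ'_v = 0.2552 × 50.18 = 12.80 kPa; u = γ_w × 1.40 = 13.73 kPa.
Total σ_h = 12.80 + 13.73 = 26.54 kPa.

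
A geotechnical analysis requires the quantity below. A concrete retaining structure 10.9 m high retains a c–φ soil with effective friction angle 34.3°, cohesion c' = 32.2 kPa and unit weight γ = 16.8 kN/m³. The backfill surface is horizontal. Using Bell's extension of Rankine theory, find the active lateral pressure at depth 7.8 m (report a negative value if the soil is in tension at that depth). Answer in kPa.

2.56 kPa

K_a = (1 − sin φ)/(1 + sin φ) = 0.2792.
σ_a = K_a γ z − 2c√K_a = 0.2792×16.8×7.8 − 2×32.2×0.5284 = 2.555 kPa.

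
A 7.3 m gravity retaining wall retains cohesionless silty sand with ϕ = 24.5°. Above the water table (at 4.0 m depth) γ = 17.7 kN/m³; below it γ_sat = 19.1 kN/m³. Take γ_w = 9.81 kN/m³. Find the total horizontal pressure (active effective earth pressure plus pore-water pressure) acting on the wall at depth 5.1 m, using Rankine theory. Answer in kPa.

44.3 kPa

K_a = (1 − sin φ)/(1 + sin φ) = 0.4137.
γ' = 19.1 − 9.81 = 9.290 kN/m³.
Effective vertical stress at 5.1 m: σ'_v = 17.7×4.0 + 9.290×1.10 = 81.02 kPa.
σ'_h = K_a σ'_v = 0.4137 × 81.02 = 33.52 kPa; u = γ_w × 1.10 = 10.79 kPa.
Total σ_h = 33.52 + 10.79 = 44.31 kPa.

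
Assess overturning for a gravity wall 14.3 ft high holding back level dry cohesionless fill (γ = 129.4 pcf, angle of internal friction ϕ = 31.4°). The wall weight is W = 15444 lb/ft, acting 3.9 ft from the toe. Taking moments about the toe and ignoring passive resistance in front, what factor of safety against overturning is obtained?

K_a = tan²(45° − 31.4°/2) = 0.3149.
P_a = ½K_aγH² = 0.5×0.3149×129.4×14.3² = 4166 lb/ft, acting at H/3 = 4.767 ft above the base.
Overturning moment M_o = P_a × H/3 = 4166 × 4.767 = 19860.
Resisting moment M_r = W × 3.9 = 15444 × 3.9 = 60230.
FS_overturning = M_r/M_o = 60230/19860 = 3.033.

3.03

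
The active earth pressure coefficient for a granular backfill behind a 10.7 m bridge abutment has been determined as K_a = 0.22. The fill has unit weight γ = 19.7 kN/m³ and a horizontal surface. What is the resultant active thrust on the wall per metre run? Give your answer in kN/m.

248 kN/m

P = ½ K_a γ H² = 0.5 × 0.22 × 19.7 × 10.7² = 248.1 kN/m.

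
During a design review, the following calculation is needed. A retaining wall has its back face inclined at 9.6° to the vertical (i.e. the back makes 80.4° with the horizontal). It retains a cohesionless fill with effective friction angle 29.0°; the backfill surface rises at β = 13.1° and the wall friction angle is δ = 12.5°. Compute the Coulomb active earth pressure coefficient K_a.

0.474

K_a = sin²(α+φ) / [sin²α · sin(α−δ) · (1 + √{sin(φ+δ)sin(φ−β) / (sin(α−δ)sin(α+β))})²].
With α = 80.4°, φ = 29.0°, δ = 12.5°, β = 13.1°: K_a = 0.4743.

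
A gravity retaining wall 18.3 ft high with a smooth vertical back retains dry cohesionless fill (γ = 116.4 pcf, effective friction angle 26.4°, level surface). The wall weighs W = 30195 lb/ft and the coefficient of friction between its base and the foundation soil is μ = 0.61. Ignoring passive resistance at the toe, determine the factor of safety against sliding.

K_a = tan²(45° − 26.4°/2) = 0.3844.
P_a = ½K_aγH² = 0.5×0.3844×116.4×18.3² = 7493 lb/ft, acting at H/3 = 6.100 ft above the base.
FS_sliding = μW / P_a = 0.61×30195 / 7493 = 2.458.

2.46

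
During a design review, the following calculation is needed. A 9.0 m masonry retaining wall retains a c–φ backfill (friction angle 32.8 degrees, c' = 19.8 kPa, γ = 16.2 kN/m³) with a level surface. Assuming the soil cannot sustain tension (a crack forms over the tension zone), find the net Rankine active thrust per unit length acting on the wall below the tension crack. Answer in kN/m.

49.1 kN/m

K_a = 0.2973; √K_a = 0.5452.
Tension-crack depth z_c = 2c/(γ√K_a) = 2×19.8/(16.2×0.5452) = 4.483 m.
σ_a at base = K_a γ H − 2c√K_a = 0.2973×16.2×9.0 − 2×19.8×0.5452 = 21.75 kPa.
P_a = ½ × 21.75 × (H − z_c) = 0.5×21.75×4.517 = 49.12 kN/m.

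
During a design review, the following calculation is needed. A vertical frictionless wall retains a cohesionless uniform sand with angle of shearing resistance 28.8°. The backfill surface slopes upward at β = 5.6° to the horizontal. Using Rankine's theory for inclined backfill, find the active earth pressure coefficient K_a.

K_a = cos β · (cos β − √(cos²β − cos²φ)) / (cos β + √(cos²β − cos²φ)).
cos β = 0.9952, cos φ = 0.8763, √(cos²β − cos²φ) = 0.4718.
K_a = 0.9952 × (0.9952 − 0.4718)/(0.9952 + 0.4718) = 0.3551.

0.355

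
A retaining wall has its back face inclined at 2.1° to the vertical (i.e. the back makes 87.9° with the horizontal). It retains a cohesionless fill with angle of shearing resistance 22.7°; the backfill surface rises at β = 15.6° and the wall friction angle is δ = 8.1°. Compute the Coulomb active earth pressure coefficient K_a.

0.564

K_a = sin²(α+φ) / [sin²α · sin(α−δ) · (1 + √{sin(φ+δ)sin(φ−β) / (sin(α−δ)sin(α+β))})²].
With α = 87.9°, φ = 22.7°, δ = 8.1°, β = 15.6°: K_a = 0.5641.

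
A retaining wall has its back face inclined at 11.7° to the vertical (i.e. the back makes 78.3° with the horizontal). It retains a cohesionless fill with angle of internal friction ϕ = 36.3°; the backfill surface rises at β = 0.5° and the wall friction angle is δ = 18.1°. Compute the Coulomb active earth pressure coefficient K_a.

0.325

K_a = sin²(α+φ) / [sin²α · sin(α−δ) · (1 + √{sin(φ+δ)sin(φ−β) / (sin(α−δ)sin(α+β))})²].
With α = 78.3°, φ = 36.3°, δ = 18.1°, β = 0.5°: K_a = 0.3254.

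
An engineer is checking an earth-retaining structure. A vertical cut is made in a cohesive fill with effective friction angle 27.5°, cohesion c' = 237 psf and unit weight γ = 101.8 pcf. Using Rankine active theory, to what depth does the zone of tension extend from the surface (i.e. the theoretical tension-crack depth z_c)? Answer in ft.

7.67 ft

K_a = tan²(45° − 27.5°/2) = 0.3682; √K_a = 0.6068.
The active pressure is zero where K_a γ z = 2c√K_a, so z_c = 2c/(γ√K_a) = 2×237/(101.8×0.6068) = 7.673 ft.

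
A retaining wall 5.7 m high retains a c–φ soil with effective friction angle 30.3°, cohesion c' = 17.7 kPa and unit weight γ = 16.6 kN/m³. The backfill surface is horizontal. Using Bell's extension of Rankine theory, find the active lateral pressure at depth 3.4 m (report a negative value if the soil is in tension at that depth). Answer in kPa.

K_a = (1 − sin φ)/(1 + sin φ) = 0.3293.
σ_a = K_a γ z − 2c√K_a = 0.3293×16.6×3.4 − 2×17.7×0.5739 = -1.728 kPa.

-1.73 kPa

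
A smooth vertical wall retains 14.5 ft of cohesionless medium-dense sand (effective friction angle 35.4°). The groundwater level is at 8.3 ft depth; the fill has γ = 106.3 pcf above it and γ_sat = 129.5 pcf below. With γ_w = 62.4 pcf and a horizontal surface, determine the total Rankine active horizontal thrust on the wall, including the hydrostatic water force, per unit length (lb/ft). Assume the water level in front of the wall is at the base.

3980 lb/ft

K_a = tan²(45° − φ/2) = 0.2664.
γ' = 129.5 − 62.4 = 67.10 pcf. Depth below WT = 6.2 ft.
σ'_h at WT = K_a γ d_w = 235.0 psf; at base = 235.0 + K_a γ' × 6.2 = 345.9 psf.
P₁ (0–8.3 ft) = ½×235.0×8.3 = 975.4. P₂ (8.3–14.5 ft) = ½(235.0+345.9)×6.2 = 1801.
P_w = ½ γ_w h₂² = 0.5×62.4×6.2² = 1199. Total = 975.4+1801+1199 = 3976 lb/ft.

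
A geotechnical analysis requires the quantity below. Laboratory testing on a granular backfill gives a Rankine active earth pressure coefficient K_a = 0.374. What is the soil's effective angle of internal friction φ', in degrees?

K_a = tan²(45° − φ/2) ⇒ 45° − φ/2 = arctan(√0.374) = 31.45°.
φ = 2(45° − 31.45°) = 27.10°.

27.1°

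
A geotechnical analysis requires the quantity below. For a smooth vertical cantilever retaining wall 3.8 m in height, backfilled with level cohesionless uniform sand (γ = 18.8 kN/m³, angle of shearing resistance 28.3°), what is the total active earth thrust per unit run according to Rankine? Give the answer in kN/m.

K_a = tan²(45° − φ/2) = 0.3568.
P_a = ½ K_a γ H² = 0.5 × 0.3568 × 18.8 × 3.8² = 48.43 kN/m.

48.4 kN/m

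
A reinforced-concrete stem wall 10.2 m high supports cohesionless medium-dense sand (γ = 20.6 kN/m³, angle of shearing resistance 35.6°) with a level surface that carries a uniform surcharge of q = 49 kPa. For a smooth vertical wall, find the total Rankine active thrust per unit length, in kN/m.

415 kN/m

K_a = tan²(45° − φ/2) = 0.2641.
Soil triangle: ½ K_a γ H² = 0.5×0.2641×20.6×10.2² = 283.0 kN/m.
Surcharge rectangle: K_a q H = 0.2641×49×10.2 = 132.0 kN/m.
Total = 283.0 + 132.0 = 415.0 kN/m.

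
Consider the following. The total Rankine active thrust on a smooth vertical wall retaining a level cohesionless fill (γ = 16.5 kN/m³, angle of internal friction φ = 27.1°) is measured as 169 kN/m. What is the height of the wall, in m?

K_a = 0.3741. P_a = ½ K_a γ H² ⇒ H = √(2P_a/(K_a γ)).
H = √(2×169/(0.3741×16.5)) = 7.400 m.

7.40 m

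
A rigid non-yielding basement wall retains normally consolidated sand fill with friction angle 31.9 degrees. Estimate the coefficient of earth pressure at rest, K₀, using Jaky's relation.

0.472

K₀ = 1 − sin φ' = 1 − sin 31.9° = 0.4716.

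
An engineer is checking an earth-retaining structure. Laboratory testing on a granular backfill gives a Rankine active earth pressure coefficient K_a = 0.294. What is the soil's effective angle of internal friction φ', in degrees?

33.1°

K_a = tan²(45° − φ/2) ⇒ 45° − φ/2 = arctan(√0.294) = 28.47°.
φ = 2(45° − 28.47°) = 33.07°.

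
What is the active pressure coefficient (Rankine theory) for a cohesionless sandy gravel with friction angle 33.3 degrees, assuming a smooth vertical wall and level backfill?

K_a = (1 − sin φ)/(1 + sin φ) = (1 − sin 33.3°)/(1 + sin 33.3°) = 0.2911.

0.291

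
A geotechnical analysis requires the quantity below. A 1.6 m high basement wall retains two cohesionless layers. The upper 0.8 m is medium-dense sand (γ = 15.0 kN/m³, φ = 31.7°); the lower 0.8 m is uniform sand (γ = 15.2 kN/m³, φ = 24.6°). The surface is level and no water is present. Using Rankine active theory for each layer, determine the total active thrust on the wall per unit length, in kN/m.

K_a1 = tan²(45°−31.7°/2) = 0.3111; K_a2 = tan²(45°−24.6°/2) = 0.4121.
Layer 1: σ at base = K_a1 γ₁ h₁ = 3.733 kPa; P₁ = ½×3.733×0.8 = 1.493.
Layer 2: σ_v at top = γ₁h₁ = 12.00; σ_h top = K_a2×12.00 = 4.946; σ_h base = K_a2×(12.00+15.2×0.8) = 9.958.
P₂ = ½(4.946+9.958)×0.8 = 5.961. Total P_a = 1.493+5.961 = 7.454 kN/m.

7.45 kN/m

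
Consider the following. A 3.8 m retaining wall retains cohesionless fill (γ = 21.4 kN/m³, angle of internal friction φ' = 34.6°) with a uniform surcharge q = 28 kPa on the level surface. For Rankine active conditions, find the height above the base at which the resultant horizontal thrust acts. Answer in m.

K_a = 0.2756.
Triangular part P₁ = ½K_aγH² = 42.59 at H/3 = 1.267 m; rectangular part P₂ = K_a q H = 29.33 at H/2 = 1.900 m.
ȳ = (P₁·1.267 + P₂·1.900)/(P₁+P₂) = 1.525 m.

1.52 m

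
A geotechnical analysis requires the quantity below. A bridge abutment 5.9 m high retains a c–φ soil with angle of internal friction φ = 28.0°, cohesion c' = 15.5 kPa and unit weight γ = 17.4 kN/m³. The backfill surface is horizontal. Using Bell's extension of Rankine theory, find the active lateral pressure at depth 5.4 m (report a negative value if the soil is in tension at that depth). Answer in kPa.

15.3 kPa

K_a = (1 − sin φ)/(1 + sin φ) = 0.3610.
σ_a = K_a γ z − 2c√K_a = 0.3610×17.4×5.4 − 2×15.5×0.6009 = 15.30 kPa.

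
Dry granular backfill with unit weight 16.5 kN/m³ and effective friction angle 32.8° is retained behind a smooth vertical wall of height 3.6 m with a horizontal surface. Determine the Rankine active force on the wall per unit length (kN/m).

K_a = tan²(45° − φ/2) = 0.2973.
P_a = ½ K_a γ H² = 0.5 × 0.2973 × 16.5 × 3.6² = 31.78 kN/m.

31.8 kN/m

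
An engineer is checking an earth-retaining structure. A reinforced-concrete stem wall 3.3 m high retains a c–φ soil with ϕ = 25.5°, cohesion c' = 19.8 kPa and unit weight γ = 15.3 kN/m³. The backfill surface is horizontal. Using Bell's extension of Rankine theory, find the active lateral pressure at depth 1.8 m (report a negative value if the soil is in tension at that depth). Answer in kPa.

-14.0 kPa

K_a = (1 − sin φ)/(1 + sin φ) = 0.3981.
σ_a = K_a γ z − 2c√K_a = 0.3981×15.3×1.8 − 2×19.8×0.6310 = -14.02 kPa.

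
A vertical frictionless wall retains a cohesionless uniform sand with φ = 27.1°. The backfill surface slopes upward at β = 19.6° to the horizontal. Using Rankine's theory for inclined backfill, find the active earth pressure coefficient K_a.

K_a = cos β · (cos β − √(cos²β − cos²φ)) / (cos β + √(cos²β − cos²φ)).
cos β = 0.9421, cos φ = 0.8902, √(cos²β − cos²φ) = 0.3082.
K_a = 0.9421 × (0.9421 − 0.3082)/(0.9421 + 0.3082) = 0.4776.

0.478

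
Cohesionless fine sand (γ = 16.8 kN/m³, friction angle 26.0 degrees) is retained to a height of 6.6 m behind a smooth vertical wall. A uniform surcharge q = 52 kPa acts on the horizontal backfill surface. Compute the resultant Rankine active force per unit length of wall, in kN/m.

277 kN/m

K_a = tan²(45° − φ/2) = 0.3905.
Soil triangle: ½ K_a γ H² = 0.5×0.3905×16.8×6.6² = 142.9 kN/m.
Surcharge rectangle: K_a q H = 0.3905×52×6.6 = 134.0 kN/m.
Total = 142.9 + 134.0 = 276.9 kN/m.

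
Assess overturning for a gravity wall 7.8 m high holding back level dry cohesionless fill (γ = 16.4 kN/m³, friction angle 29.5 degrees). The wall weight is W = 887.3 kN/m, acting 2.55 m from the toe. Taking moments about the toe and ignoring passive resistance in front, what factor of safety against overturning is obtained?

K_a = tan²(45° − 29.5°/2) = 0.3401.
P_a = ½K_aγH² = 0.5×0.3401×16.4×7.8² = 169.7 kN/m, acting at H/3 = 2.600 m above the base.
Overturning moment M_o = P_a × H/3 = 169.7 × 2.600 = 441.1.
Resisting moment M_r = W × 2.55 = 887.3 × 2.55 = 2263.
FS_overturning = M_r/M_o = 2263/441.1 = 5.129.

5.13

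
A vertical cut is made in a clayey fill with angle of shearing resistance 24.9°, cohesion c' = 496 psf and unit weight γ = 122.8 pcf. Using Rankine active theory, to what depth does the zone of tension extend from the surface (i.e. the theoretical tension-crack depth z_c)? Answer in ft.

12.7 ft

K_a = tan²(45° − 24.9°/2) = 0.4074; √K_a = 0.6383.
The active pressure is zero where K_a γ z = 2c√K_a, so z_c = 2c/(γ√K_a) = 2×496/(122.8×0.6383) = 12.66 ft.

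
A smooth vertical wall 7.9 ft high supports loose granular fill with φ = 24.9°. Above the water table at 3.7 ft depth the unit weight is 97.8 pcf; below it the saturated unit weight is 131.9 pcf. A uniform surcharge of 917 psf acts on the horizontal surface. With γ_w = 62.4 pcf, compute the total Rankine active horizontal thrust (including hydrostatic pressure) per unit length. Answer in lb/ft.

4640 lb/ft

K_a = tan²(45° − φ/2) = 0.4074.
γ' = 131.9 − 62.4 = 69.50 pcf. h₂ = H − d_w = 4.2 ft.
σ'_h: at surface K_a·q = 373.6; at WT K_a(q+γd_w) = 521.0; at base K_a(q+γd_w+γ'h₂) = 640.0 psf.
P₁ = ½(373.6+521.0)×3.7 = 1655; P₂ = ½(521.0+640.0)×4.2 = 2438; P_w = ½γ_w h₂² = 550.4.
Total = 1655+2438+550.4 = 4644 lb/ft.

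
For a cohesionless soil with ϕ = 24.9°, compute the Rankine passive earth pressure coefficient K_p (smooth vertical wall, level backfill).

2.45

K_p = (1 + sin φ)/(1 − sin φ) = tan²(45° + 24.9°/2) = 2.454.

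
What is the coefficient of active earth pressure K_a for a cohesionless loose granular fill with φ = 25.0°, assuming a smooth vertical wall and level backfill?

0.406

K_a = tan²(45° − φ/2) = tan²(32.50°) = 0.4059.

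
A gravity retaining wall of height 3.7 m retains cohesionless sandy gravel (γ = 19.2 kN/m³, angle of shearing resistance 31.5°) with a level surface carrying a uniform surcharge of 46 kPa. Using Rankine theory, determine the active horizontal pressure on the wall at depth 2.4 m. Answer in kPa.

K_a = (1 − sin φ)/(1 + sin φ) = 0.3136.
σ_v = γz + q = 19.2 × 2.4 + 46 = 92.08 kPa.
σ_h = K_a σ_v = 0.3136 × 92.08 = 28.88 kPa.

28.9 kPa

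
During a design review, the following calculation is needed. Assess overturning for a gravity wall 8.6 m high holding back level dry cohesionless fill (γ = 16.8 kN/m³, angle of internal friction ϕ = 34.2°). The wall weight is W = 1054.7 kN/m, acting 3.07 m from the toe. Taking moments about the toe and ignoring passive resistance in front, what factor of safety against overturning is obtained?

6.49

K_a = tan²(45° − 34.2°/2) = 0.2803.
P_a = ½K_aγH² = 0.5×0.2803×16.8×8.6² = 174.2 kN/m, acting at H/3 = 2.867 m above the base.
Overturning moment M_o = P_a × H/3 = 174.2 × 2.867 = 499.3.
Resisting moment M_r = W × 3.07 = 1054.7 × 3.07 = 3238.
FS_overturning = M_r/M_o = 3238/499.3 = 6.485.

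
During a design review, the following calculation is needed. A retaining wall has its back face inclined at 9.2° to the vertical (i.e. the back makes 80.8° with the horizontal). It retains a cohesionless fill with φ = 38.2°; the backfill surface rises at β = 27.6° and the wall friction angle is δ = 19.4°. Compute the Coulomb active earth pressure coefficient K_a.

K_a = sin²(α+φ) / [sin²α · sin(α−δ) · (1 + √{sin(φ+δ)sin(φ−β) / (sin(α−δ)sin(α+β))})²].
With α = 80.8°, φ = 38.2°, δ = 19.4°, β = 27.6°: K_a = 0.4362.

0.436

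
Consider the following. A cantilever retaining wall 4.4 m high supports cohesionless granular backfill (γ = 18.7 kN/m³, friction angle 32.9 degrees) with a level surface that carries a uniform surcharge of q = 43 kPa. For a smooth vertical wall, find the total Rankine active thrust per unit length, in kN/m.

K_a = tan²(45° − φ/2) = 0.2960.
Soil triangle: ½ K_a γ H² = 0.5×0.2960×18.7×4.4² = 53.59 kN/m.
Surcharge rectangle: K_a q H = 0.2960×43×4.4 = 56.01 kN/m.
Total = 53.59 + 56.01 = 109.6 kN/m.

110 kN/m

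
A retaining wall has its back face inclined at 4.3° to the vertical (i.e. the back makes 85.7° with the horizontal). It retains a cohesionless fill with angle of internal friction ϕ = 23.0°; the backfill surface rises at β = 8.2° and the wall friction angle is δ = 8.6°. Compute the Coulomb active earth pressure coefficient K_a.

K_a = sin²(α+φ) / [sin²α · sin(α−δ) · (1 + √{sin(φ+δ)sin(φ−β) / (sin(α−δ)sin(α+β))})²].
With α = 85.7°, φ = 23.0°, δ = 8.6°, β = 8.2°: K_a = 0.4925.

0.492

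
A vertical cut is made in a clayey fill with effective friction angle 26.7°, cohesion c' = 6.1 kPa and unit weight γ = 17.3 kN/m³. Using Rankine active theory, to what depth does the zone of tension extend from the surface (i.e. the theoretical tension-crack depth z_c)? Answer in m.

1.14 m

K_a = tan²(45° − 26.7°/2) = 0.3800; √K_a = 0.6164.
The active pressure is zero where K_a γ z = 2c√K_a, so z_c = 2c/(γ√K_a) = 2×6.1/(17.3×0.6164) = 1.144 m.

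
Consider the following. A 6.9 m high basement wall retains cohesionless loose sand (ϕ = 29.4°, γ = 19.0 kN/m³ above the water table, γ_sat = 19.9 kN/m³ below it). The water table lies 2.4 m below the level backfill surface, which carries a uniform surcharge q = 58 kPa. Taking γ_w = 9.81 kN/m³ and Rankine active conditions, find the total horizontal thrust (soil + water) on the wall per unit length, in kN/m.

K_a = tan²(45° − φ/2) = 0.3415.
γ' = 19.9 − 9.81 = 10.09 kN/m³. h₂ = H − d_w = 4.5 m.
σ'_h: at surface K_a·q = 19.81; at WT K_a(q+γd_w) = 35.38; at base K_a(q+γd_w+γ'h₂) = 50.88 kPa.
P₁ = ½(19.81+35.38)×2.4 = 66.22; P₂ = ½(35.38+50.88)×4.5 = 194.1; P_w = ½γ_w h₂² = 99.33.
Total = 66.22+194.1+99.33 = 359.6 kN/m.

360 kN/m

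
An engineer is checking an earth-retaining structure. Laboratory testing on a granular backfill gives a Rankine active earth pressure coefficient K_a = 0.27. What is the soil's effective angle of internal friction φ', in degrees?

35.1°

K_a = tan²(45° − φ/2) ⇒ 45° − φ/2 = arctan(√0.27) = 27.46°.
φ = 2(45° − 27.46°) = 35.09°.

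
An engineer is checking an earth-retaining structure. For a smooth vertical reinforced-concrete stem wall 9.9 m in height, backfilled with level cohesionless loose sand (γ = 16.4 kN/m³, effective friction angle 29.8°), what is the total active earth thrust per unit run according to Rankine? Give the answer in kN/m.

K_a = tan²(45° − φ/2) = 0.3360.
P_a = ½ K_a γ H² = 0.5 × 0.3360 × 16.4 × 9.9² = 270.1 kN/m.

270 kN/m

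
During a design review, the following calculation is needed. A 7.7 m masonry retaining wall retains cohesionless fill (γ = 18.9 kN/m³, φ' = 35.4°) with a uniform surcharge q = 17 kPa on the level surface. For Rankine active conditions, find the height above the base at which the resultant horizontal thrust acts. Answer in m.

K_a = 0.2664.
Triangular part P₁ = ½K_aγH² = 149.3 at H/3 = 2.567 m; rectangular part P₂ = K_a q H = 34.87 at H/2 = 3.850 m.
ȳ = (P₁·2.567 + P₂·3.850)/(P₁+P₂) = 2.810 m.

2.81 m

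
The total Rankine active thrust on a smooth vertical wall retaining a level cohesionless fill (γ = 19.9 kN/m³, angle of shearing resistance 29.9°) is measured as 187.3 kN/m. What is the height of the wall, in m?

K_a = 0.3347. P_a = ½ K_a γ H² ⇒ H = √(2P_a/(K_a γ)).
H = √(2×187.3/(0.3347×19.9)) = 7.500 m.

7.50 m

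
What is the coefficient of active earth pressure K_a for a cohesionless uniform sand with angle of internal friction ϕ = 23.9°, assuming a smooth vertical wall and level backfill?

K_a = tan²(45° − φ/2) = tan²(33.05°) = 0.4233.

0.423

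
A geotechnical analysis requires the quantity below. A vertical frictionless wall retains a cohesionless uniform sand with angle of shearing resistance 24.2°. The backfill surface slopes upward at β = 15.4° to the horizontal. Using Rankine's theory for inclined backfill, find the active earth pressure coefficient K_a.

K_a = cos β · (cos β − √(cos²β − cos²φ)) / (cos β + √(cos²β − cos²φ)).
cos β = 0.9641, cos φ = 0.9121, √(cos²β − cos²φ) = 0.3123.
K_a = 0.9641 × (0.9641 − 0.3123)/(0.9641 + 0.3123) = 0.4923.

0.492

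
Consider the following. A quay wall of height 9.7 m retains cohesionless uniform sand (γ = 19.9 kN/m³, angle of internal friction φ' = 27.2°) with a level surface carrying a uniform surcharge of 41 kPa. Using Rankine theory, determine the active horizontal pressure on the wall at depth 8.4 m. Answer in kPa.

77.6 kPa

K_a = (1 − sin φ)/(1 + sin φ) = 0.3726.
σ_v = γz + q = 19.9 × 8.4 + 41 = 208.2 kPa.
σ_h = K_a σ_v = 0.3726 × 208.2 = 77.56 kPa.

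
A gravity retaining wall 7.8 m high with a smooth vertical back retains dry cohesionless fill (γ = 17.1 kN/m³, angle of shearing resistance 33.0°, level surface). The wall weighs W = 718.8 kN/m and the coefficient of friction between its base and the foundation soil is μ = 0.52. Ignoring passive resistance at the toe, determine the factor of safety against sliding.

2.44

K_a = tan²(45° − 33.0°/2) = 0.2948.
P_a = ½K_aγH² = 0.5×0.2948×17.1×7.8² = 153.4 kN/m, acting at H/3 = 2.600 m above the base.
FS_sliding = μW / P_a = 0.52×718.8 / 153.4 = 2.437.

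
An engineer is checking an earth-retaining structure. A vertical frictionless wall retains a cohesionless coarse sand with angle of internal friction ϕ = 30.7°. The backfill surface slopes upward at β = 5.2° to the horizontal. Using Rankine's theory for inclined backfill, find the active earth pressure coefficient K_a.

K_a = cos β · (cos β − √(cos²β − cos²φ)) / (cos β + √(cos²β − cos²φ)).
cos β = 0.9959, cos φ = 0.8599, √(cos²β − cos²φ) = 0.5024.
K_a = 0.9959 × (0.9959 − 0.5024)/(0.9959 + 0.5024) = 0.3280.

0.328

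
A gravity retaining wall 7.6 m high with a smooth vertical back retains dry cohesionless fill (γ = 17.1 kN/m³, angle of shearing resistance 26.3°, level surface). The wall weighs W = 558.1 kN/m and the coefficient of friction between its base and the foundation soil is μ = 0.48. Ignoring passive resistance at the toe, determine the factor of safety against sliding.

K_a = tan²(45° − 26.3°/2) = 0.3859.
P_a = ½K_aγH² = 0.5×0.3859×17.1×7.6² = 190.6 kN/m, acting at H/3 = 2.533 m above the base.
FS_sliding = μW / P_a = 0.48×558.1 / 190.6 = 1.406.

1.41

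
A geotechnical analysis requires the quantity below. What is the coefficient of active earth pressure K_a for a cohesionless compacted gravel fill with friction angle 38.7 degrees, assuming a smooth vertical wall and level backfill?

K_a = tan²(45° − φ/2) = tan²(25.65°) = 0.2306.

0.231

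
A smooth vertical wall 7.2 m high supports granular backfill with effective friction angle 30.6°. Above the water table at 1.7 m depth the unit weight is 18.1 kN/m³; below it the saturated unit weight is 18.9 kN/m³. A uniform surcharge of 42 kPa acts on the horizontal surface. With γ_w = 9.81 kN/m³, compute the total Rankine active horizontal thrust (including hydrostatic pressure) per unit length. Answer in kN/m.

355 kN/m

K_a = tan²(45° − φ/2) = 0.3253.
γ' = 18.9 − 9.81 = 9.090 kN/m³. h₂ = H − d_w = 5.5 m.
σ'_h: at surface K_a·q = 13.66; at WT K_a(q+γd_w) = 23.68; at base K_a(q+γd_w+γ'h₂) = 39.94 kPa.
P₁ = ½(13.66+23.68)×1.7 = 31.74; P₂ = ½(23.68+39.94)×5.5 = 174.9; P_w = ½γ_w h₂² = 148.4.
Total = 31.74+174.9+148.4 = 355.1 kN/m.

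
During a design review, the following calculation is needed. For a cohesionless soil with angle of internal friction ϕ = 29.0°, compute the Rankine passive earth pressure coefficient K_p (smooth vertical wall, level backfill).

2.88

K_p = (1 + sin φ)/(1 − sin φ) = tan²(45° + 29.0°/2) = 2.882.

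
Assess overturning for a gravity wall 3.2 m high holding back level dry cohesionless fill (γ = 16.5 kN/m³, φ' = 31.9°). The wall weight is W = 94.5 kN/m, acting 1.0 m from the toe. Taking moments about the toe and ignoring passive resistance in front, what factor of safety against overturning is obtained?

3.40

K_a = tan²(45° − 31.9°/2) = 0.3085.
P_a = ½K_aγH² = 0.5×0.3085×16.5×3.2² = 26.06 kN/m, acting at H/3 = 1.067 m above the base.
Overturning moment M_o = P_a × H/3 = 26.06 × 1.067 = 27.80.
Resisting moment M_r = W × 1.0 = 94.5 × 1.0 = 94.50.
FS_overturning = M_r/M_o = 94.50/27.80 = 3.399.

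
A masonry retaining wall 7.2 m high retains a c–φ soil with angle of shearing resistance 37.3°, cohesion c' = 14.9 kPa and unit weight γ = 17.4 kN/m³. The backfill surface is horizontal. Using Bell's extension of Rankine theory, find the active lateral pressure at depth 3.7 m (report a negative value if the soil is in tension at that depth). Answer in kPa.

K_a = (1 − sin φ)/(1 + sin φ) = 0.2453.
σ_a = K_a γ z − 2c√K_a = 0.2453×17.4×3.7 − 2×14.9×0.4953 = 1.034 kPa.

1.03 kPa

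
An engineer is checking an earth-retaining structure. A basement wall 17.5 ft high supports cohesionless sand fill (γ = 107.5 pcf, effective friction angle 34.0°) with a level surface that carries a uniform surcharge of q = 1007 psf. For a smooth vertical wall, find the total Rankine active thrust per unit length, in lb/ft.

K_a = tan²(45° − φ/2) = 0.2827.
Soil triangle: ½ K_a γ H² = 0.5×0.2827×107.5×17.5² = 4654 lb/ft.
Surcharge rectangle: K_a q H = 0.2827×1007×17.5 = 4982 lb/ft.
Total = 4654 + 4982 = 9636 lb/ft.

9640 lb/ft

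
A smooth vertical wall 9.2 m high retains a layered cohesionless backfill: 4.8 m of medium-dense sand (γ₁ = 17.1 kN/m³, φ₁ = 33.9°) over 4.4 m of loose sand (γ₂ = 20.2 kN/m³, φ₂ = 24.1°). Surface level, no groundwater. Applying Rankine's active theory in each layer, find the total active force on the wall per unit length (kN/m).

K_a1 = tan²(45°−33.9°/2) = 0.2839; K_a2 = tan²(45°−24.1°/2) = 0.4201.
Layer 1: σ at base = K_a1 γ₁ h₁ = 23.30 kPa; P₁ = ½×23.30×4.8 = 55.93.
Layer 2: σ_v at top = γ₁h₁ = 82.08; σ_h top = K_a2×82.08 = 34.48; σ_h base = K_a2×(82.08+20.2×4.4) = 71.82.
P₂ = ½(34.48+71.82)×4.4 = 233.9. Total P_a = 55.93+233.9 = 289.8 kN/m.

290 kN/m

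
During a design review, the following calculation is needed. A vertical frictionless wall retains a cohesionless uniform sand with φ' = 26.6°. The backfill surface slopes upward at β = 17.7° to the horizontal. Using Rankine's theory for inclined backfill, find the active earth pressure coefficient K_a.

0.464

K_a = cos β · (cos β − √(cos²β − cos²φ)) / (cos β + √(cos²β − cos²φ)).
cos β = 0.9527, cos φ = 0.8942, √(cos²β − cos²φ) = 0.3287.
K_a = 0.9527 × (0.9527 − 0.3287)/(0.9527 + 0.3287) = 0.4639.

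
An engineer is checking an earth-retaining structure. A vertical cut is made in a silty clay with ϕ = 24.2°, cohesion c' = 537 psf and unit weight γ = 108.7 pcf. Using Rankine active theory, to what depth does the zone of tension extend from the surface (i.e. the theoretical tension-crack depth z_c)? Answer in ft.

15.3 ft

K_a = tan²(45° − 24.2°/2) = 0.4185; √K_a = 0.6469.
The active pressure is zero where K_a γ z = 2c√K_a, so z_c = 2c/(γ√K_a) = 2×537/(108.7×0.6469) = 15.27 ft.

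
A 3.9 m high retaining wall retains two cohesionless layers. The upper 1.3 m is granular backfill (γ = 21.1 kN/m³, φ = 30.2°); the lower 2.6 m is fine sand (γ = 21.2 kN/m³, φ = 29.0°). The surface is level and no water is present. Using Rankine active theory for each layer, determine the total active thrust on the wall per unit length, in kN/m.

K_a1 = tan²(45°−30.2°/2) = 0.3307; K_a2 = tan²(45°−29.0°/2) = 0.3470.
Layer 1: σ at base = K_a1 γ₁ h₁ = 9.070 kPa; P₁ = ½×9.070×1.3 = 5.895.
Layer 2: σ_v at top = γ₁h₁ = 27.43; σ_h top = K_a2×27.43 = 9.517; σ_h base = K_a2×(27.43+21.2×2.6) = 28.64.
P₂ = ½(9.517+28.64)×2.6 = 49.61. Total P_a = 5.895+49.61 = 55.50 kN/m.

55.5 kN/m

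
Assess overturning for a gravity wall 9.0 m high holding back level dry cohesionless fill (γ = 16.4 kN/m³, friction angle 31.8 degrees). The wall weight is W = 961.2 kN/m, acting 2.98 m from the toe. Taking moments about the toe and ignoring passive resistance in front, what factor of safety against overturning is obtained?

K_a = tan²(45° − 31.8°/2) = 0.3098.
P_a = ½K_aγH² = 0.5×0.3098×16.4×9.0² = 205.8 kN/m, acting at H/3 = 3.000 m above the base.
Overturning moment M_o = P_a × H/3 = 205.8 × 3.000 = 617.3.
Resisting moment M_r = W × 2.98 = 961.2 × 2.98 = 2864.
FS_overturning = M_r/M_o = 2864/617.3 = 4.640.

4.64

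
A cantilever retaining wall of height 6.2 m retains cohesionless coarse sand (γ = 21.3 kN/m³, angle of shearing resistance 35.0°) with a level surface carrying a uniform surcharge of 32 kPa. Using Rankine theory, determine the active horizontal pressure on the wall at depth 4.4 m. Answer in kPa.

34.1 kPa

K_a = (1 − sin φ)/(1 + sin φ) = 0.2710.
σ_v = γz + q = 21.3 × 4.4 + 32 = 125.7 kPa.
σ_h = K_a σ_v = 0.2710 × 125.7 = 34.07 kPa.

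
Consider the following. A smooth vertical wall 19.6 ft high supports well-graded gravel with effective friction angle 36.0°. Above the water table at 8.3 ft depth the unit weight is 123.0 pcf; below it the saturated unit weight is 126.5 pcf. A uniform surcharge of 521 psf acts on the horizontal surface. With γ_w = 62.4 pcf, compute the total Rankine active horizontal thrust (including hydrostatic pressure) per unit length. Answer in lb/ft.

11800 lb/ft

K_a = tan²(45° − φ/2) = 0.2596.
γ' = 126.5 − 62.4 = 64.10 pcf. h₂ = H − d_w = 11.3 ft.
σ'_h: at surface K_a·q = 135.3; at WT K_a(q+γd_w) = 400.3; at base K_a(q+γd_w+γ'h₂) = 588.3 psf.
P₁ = ½(135.3+400.3)×8.3 = 2223; P₂ = ½(400.3+588.3)×11.3 = 5586; P_w = ½γ_w h₂² = 3984.
Total = 2223+5586+3984 = 11790 lb/ft.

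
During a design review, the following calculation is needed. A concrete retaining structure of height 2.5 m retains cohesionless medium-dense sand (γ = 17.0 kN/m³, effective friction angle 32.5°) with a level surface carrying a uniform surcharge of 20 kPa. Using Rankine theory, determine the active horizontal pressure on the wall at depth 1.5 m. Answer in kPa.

13.7 kPa

K_a = (1 − sin φ)/(1 + sin φ) = 0.3010.
σ_v = γz + q = 17.0 × 1.5 + 20 = 45.50 kPa.
σ_h = K_a σ_v = 0.3010 × 45.50 = 13.69 kPa.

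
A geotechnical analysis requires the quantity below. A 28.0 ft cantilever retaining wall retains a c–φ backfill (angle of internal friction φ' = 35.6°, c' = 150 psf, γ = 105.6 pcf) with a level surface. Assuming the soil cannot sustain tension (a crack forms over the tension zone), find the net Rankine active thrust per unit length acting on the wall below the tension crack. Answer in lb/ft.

7040 lb/ft

K_a = 0.2641; √K_a = 0.5139.
Tension-crack depth z_c = 2c/(γ√K_a) = 2×150/(105.6×0.5139) = 5.528 ft.
σ_a at base = K_a γ H − 2c√K_a = 0.2641×105.6×28.0 − 2×150×0.5139 = 626.8 psf.
P_a = ½ × 626.8 × (H − z_c) = 0.5×626.8×22.47 = 7043 lb/ft.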